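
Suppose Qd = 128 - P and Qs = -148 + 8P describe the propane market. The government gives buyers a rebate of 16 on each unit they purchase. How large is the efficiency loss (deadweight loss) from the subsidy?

Pre-subsidy: 128 - P = -148 + 8P gives P* = 92/3, Q* = 292/3.
With the rebate, buyers effectively pay Pb = Ps − 16, where Ps is the price sellers receive.
Demand in terms of Ps becomes Qd = 128 − 1(Ps − 16) = 144 - Ps. Setting this equal to supply: 144 - Ps = -148 + 8Ps, so Ps = 292/9.
Buyers pay Pb = 292/9 − 16 = 148/9; Q' = -148 + 8·(292/9) = 1004/9.
The subsidy expands output by 1004/9 − 292/3 = 128/9 past the efficient level; on those units the gap between marginal cost and willingness to pay runs from 0 up to 16.
DWL = ½ × 16 × 128/9 = 1024/9.

Deadweight loss = 1024/9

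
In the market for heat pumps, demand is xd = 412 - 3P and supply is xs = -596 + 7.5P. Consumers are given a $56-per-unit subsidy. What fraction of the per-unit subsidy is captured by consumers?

Consumer share = 5/7

Pre-subsidy: 412 - 3P = -596 + 7.5P gives P* = 96, x* = 124.
With the rebate, buyers effectively pay Pb = Ps − 56, where Ps is the price sellers receive.
Demand in terms of Ps becomes xd = 412 − 3(Ps − 56) = 580 - 3Ps. Setting this equal to supply: 580 - 3Ps = -596 + 7.5Ps, so Ps = 112.
Buyers pay Pb = 112 − 56 = 56; x' = -596 + 7.5·112 = 244.
Buyers' price falls by P* − Pb = 96 − 56 = 40; sellers' price rises by Ps − P* = 112 − 96 = 16.
So consumers capture 40/56 = 5/7 of each unit of subsidy.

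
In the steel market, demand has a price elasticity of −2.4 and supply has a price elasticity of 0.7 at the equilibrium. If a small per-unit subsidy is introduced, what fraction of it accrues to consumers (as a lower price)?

For a small subsidy around the equilibrium, the benefit split depends on the relative slopes, which at a point are proportional to the elasticities.
Buyer share = εs/(εs + |εd|) = 0.7/(0.7 + 2.4) = 7/31; seller share = |εd|/(εs + |εd|) = 24/31.

Consumer share = 7/31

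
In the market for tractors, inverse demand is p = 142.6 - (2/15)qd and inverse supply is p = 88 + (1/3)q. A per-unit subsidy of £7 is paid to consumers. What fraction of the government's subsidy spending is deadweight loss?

DWL / government spending = 5/88

Pre-subsidy: 142.6 - (2/15)q = 88 + (1/3)q gives q* = 117 and p* = 127.
With the rebate, buyers effectively pay pb = ps − 7, where ps is the price sellers receive.
On the curves, pb = 142.6 - (2/15)q and ps = 88 + (1/3)q; the wedge ps − pb = 7 gives 88 + (1/3)q − (142.6 - (2/15)q) = 7, so q' = 132.
Then pb = 142.6 − (2/15)·132 = 125 and ps = 88 + (1/3)·132 = 132.
ΔCS = ½(117 + 132)(127 − 125) = 249; ΔPS = ½(117 + 132)(132 − 127) = 622.5.
Government spending = 7 × 132 = 924.
DWL = ½ × 7 × (132 − 117) = 52.5; fraction = 52.5 / 924 = 5/88.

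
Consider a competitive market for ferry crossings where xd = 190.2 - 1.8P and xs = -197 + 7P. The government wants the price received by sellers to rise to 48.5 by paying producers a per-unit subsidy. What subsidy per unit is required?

At a seller price of 48.5, quantity supplied is -197 + 7·48.5 = 142.5.
Buyers absorb 142.5 only when they pay Pb with 190.2 − 1.8·Pb = 142.5, i.e. Pb = 26.5.
s = Ps − Pb = 48.5 − 26.5 = 22.

Required subsidy s = 22 per unit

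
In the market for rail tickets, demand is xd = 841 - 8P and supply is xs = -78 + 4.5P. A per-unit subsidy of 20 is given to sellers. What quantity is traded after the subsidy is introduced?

x' = 310.44

Pre-subsidy: 841 - 8P = -78 + 4.5P gives P* = 73.52, x* = 252.84.
With the subsidy, sellers receive Ps = Pb + 20 for each unit, where Pb is the price buyers pay.
Supply in terms of Pb becomes xs = -78 + 4.5(Pb + 20) = 12 + 4.5Pb. Setting this equal to demand: 841 - 8Pb = 12 + 4.5Pb, so Pb = 66.32.
Sellers receive Ps = 66.32 + 20 = 86.32; x' = 841 − 8·66.32 = 310.44.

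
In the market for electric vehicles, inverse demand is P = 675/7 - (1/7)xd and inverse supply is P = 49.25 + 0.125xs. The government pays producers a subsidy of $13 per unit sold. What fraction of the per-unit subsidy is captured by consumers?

Pre-subsidy: 675/7 - (1/7)x = 49.25 + 0.125x gives x* = 2642/15 and P* = 1069/15.
With the subsidy, sellers receive Ps = Pb + 13 for each unit, where Pb is the price buyers pay.
On the curves, Pb = 675/7 - (1/7)x and Ps = 49.25 + 0.125x; the wedge Ps − Pb = 13 gives 49.25 + 0.125x − (675/7 - (1/7)x) = 13, so x' = 674/3.
Then Pb = 675/7 − (1/7)·(674/3) = 193/3 and Ps = 49.25 + 0.125·(674/3) = 232/3.
Buyers' price falls by P* − Pb = 1069/15 − 193/3 = 104/15; sellers' price rises by Ps − P* = 232/3 − 1069/15 = 91/15.
So consumers capture (104/15)/13 = 8/15 of each unit of subsidy.

Consumer share = 8/15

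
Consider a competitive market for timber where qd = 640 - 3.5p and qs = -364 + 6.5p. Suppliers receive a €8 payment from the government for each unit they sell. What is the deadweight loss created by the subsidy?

Pre-subsidy: 640 - 3.5p = -364 + 6.5p gives p* = 100.4, q* = 288.6.
With the subsidy, sellers receive ps = pb + 8 for each unit, where pb is the price buyers pay.
Supply in terms of pb becomes qs = -364 + 6.5(pb + 8) = -312 + 6.5pb. Setting this equal to demand: 640 - 3.5pb = -312 + 6.5pb, so pb = 95.2.
Sellers receive ps = 95.2 + 8 = 103.2; q' = 640 − 3.5·95.2 = 306.8.
The subsidy expands output by 306.8 − 288.6 = 18.2 past the efficient level; on those units the gap between marginal cost and willingness to pay runs from 0 up to 8.
DWL = ½ × 8 × 18.2 = 72.8.

Deadweight loss = €72.8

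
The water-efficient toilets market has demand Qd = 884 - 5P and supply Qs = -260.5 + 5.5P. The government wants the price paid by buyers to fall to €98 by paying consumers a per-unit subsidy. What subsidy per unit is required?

At a buyer price of 98, quantity demanded is 884 − 5·98 = 394.
Sellers supply 394 only when they receive Ps with -260.5 + 5.5·Ps = 394, i.e. Ps = 119.
s = Ps − Pb = 119 − 98 = 21.

Required subsidy s = €21 per unit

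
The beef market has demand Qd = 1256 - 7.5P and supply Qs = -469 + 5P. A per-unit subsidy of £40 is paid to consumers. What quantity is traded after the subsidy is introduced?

Q' = 341

Pre-subsidy: 1256 - 7.5P = -469 + 5P gives P* = 138, Q* = 221.
With the rebate, buyers effectively pay Pb = Ps − 40, where Ps is the price sellers receive.
Demand in terms of Ps becomes Qd = 1256 − 7.5(Ps − 40) = 1556 - 7.5Ps. Setting this equal to supply: 1556 - 7.5Ps = -469 + 5Ps, so Ps = 162.
Buyers pay Pb = 162 − 40 = 122; Q' = -469 + 5·162 = 341.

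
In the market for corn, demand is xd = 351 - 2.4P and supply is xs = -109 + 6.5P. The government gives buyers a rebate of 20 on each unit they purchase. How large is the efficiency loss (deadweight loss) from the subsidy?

Deadweight loss = 31200/89

Pre-subsidy: 351 - 2.4P = -109 + 6.5P gives P* = 4600/89, x* = 20199/89.
With the rebate, buyers effectively pay Pb = Ps − 20, where Ps is the price sellers receive.
Demand in terms of Ps becomes xd = 351 − 2.4(Ps − 20) = 399 - 2.4Ps. Setting this equal to supply: 399 - 2.4Ps = -109 + 6.5Ps, so Ps = 5080/89.
Buyers pay Pb = 5080/89 − 20 = 3300/89; x' = -109 + 6.5·(5080/89) = 23319/89.
The subsidy expands output by 23319/89 − 20199/89 = 3120/89 past the efficient level; on those units the gap between marginal cost and willingness to pay runs from 0 up to 20.
DWL = ½ × 20 × 3120/89 = 31200/89.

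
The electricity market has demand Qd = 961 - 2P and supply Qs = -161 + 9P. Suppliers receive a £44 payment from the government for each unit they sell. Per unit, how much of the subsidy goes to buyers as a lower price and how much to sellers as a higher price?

Buyers gain £36 per unit; sellers gain £8 per unit

Pre-subsidy: 961 - 2P = -161 + 9P gives P* = 102, Q* = 757.
With the subsidy, sellers receive Ps = Pb + 44 for each unit, where Pb is the price buyers pay.
Supply in terms of Pb becomes Qs = -161 + 9(Pb + 44) = 235 + 9Pb. Setting this equal to demand: 961 - 2Pb = 235 + 9Pb, so Pb = 66.
Sellers receive Ps = 66 + 44 = 110; Q' = 961 − 2·66 = 829.
Buyers' price falls by P* − Pb = 102 − 66 = 36; sellers' price rises by Ps − P* = 110 − 102 = 8.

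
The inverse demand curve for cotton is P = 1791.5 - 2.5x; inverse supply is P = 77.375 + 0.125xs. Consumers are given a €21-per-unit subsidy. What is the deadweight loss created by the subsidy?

Pre-subsidy: 1791.5 - 2.5x = 77.375 + 0.125x gives x* = 653 and P* = 159.
With the rebate, buyers effectively pay Pb = Ps − 21, where Ps is the price sellers receive.
On the curves, Pb = 1791.5 - 2.5x and Ps = 77.375 + 0.125x; the wedge Ps − Pb = 21 gives 77.375 + 0.125x − (1791.5 - 2.5x) = 21, so x' = 661.
Then Pb = 1791.5 − 2.5·661 = 139 and Ps = 77.375 + 0.125·661 = 160.
The subsidy expands output by 661 − 653 = 8 past the efficient level; on those units the gap between marginal cost and willingness to pay runs from 0 up to 21.
DWL = ½ × 21 × 8 = 84.

Deadweight loss = €84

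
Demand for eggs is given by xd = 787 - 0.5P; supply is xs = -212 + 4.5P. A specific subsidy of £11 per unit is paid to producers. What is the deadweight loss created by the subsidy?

Pre-subsidy: 787 - 0.5P = -212 + 4.5P gives P* = 199.8, x* = 687.1.
With the subsidy, sellers receive Ps = Pb + 11 for each unit, where Pb is the price buyers pay.
Supply in terms of Pb becomes xs = -212 + 4.5(Pb + 11) = -162.5 + 4.5Pb. Setting this equal to demand: 787 - 0.5Pb = -162.5 + 4.5Pb, so Pb = 189.9.
Sellers receive Ps = 189.9 + 11 = 200.9; x' = 787 − 0.5·189.9 = 692.05.
The subsidy expands output by 692.05 − 687.1 = 4.95 past the efficient level; on those units the gap between marginal cost and willingness to pay runs from 0 up to 11.
DWL = ½ × 11 × 4.95 = 27.225.

Deadweight loss = £27.225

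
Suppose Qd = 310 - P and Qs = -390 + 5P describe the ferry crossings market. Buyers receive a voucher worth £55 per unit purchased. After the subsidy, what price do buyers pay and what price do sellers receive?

Pre-subsidy: 310 - P = -390 + 5P gives P* = 350/3, Q* = 580/3.
With the rebate, buyers effectively pay Pb = Ps − 55, where Ps is the price sellers receive.
Demand in terms of Ps becomes Qd = 310 − 1(Ps − 55) = 365 - Ps. Setting this equal to supply: 365 - Ps = -390 + 5Ps, so Ps = 755/6.
Buyers pay Pb = 755/6 − 55 = 425/6; Q' = -390 + 5·(755/6) = 1435/6.

Buyers pay 425/6; sellers receive 755/6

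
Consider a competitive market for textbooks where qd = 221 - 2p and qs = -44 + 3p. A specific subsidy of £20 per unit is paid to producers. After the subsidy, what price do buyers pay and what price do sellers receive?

Pre-subsidy: 221 - 2p = -44 + 3p gives p* = 53, q* = 115.
With the subsidy, sellers receive ps = pb + 20 for each unit, where pb is the price buyers pay.
Supply in terms of pb becomes qs = -44 + 3(pb + 20) = 16 + 3pb. Setting this equal to demand: 221 - 2pb = 16 + 3pb, so pb = 41.
Sellers receive ps = 41 + 20 = 61; q' = 221 − 2·41 = 139.

Buyers pay £41; sellers receive £61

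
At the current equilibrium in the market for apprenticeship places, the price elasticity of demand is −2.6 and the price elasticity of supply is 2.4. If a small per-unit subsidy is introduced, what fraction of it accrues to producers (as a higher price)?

Producer share = 0.52

For a small subsidy around the equilibrium, the benefit split depends on the relative slopes, which at a point are proportional to the elasticities.
Buyer share = εs/(εs + |εd|) = 2.4/(2.4 + 2.6) = 0.48; seller share = |εd|/(εs + |εd|) = 0.52.
So producers capture 0.52 of the subsidy.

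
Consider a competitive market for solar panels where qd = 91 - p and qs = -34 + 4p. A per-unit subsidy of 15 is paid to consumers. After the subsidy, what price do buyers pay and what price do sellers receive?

Buyers pay 13; sellers receive 28

Pre-subsidy: 91 - p = -34 + 4p gives p* = 25, q* = 66.
With the rebate, buyers effectively pay pb = ps − 15, where ps is the price sellers receive.
Demand in terms of ps becomes qd = 91 − 1(ps − 15) = 106 - ps. Setting this equal to supply: 106 - ps = -34 + 4ps, so ps = 28.
Buyers pay pb = 28 − 15 = 13; q' = -34 + 4·28 = 78.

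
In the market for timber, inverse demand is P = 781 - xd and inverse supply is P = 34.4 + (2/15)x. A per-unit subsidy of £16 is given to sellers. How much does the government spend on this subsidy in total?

Government cost = 183024/17

Pre-subsidy: 781 - x = 34.4 + (2/15)x gives x* = 11199/17 and P* = 2078/17.
With the subsidy, sellers receive Ps = Pb + 16 for each unit, where Pb is the price buyers pay.
On the curves, Pb = 781 - x and Ps = 34.4 + (2/15)x; the wedge Ps − Pb = 16 gives 34.4 + (2/15)x − (781 - x) = 16, so x' = 11439/17.
Then Pb = 781 − 1·(11439/17) = 1838/17 and Ps = 34.4 + (2/15)·(11439/17) = 2110/17.
Government outlay = subsidy × quantity = 16 × 11439/17 = 183024/17.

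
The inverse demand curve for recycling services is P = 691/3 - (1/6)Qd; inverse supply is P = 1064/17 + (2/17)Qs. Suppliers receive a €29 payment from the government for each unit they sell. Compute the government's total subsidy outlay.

Government cost = €20068

Pre-subsidy: 691/3 - (1/6)Q = 1064/17 + (2/17)Q gives Q* = 590 and P* = 132.
With the subsidy, sellers receive Ps = Pb + 29 for each unit, where Pb is the price buyers pay.
On the curves, Pb = 691/3 - (1/6)Q and Ps = 1064/17 + (2/17)Q; the wedge Ps − Pb = 29 gives 1064/17 + (2/17)Q − (691/3 - (1/6)Q) = 29, so Q' = 692.
Then Pb = 691/3 − (1/6)·692 = 115 and Ps = 1064/17 + (2/17)·692 = 144.
Government outlay = subsidy × quantity = 29 × 692 = 20068.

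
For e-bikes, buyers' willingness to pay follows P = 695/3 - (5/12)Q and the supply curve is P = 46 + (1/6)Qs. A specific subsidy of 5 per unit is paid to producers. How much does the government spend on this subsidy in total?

Pre-subsidy: 695/3 - (5/12)Q = 46 + (1/6)Q gives Q* = 2228/7 and P* = 2080/21.
With the subsidy, sellers receive Ps = Pb + 5 for each unit, where Pb is the price buyers pay.
On the curves, Pb = 695/3 - (5/12)Q and Ps = 46 + (1/6)Q; the wedge Ps − Pb = 5 gives 46 + (1/6)Q − (695/3 - (5/12)Q) = 5, so Q' = 2288/7.
Then Pb = 695/3 − (5/12)·(2288/7) = 2005/21 and Ps = 46 + (1/6)·(2288/7) = 2110/21.
Government outlay = subsidy × quantity = 5 × 2288/7 = 11440/7.

Government cost = 11440/7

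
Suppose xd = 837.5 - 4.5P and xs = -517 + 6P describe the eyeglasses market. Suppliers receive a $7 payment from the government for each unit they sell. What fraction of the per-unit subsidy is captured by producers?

Pre-subsidy: 837.5 - 4.5P = -517 + 6P gives P* = 129, x* = 257.
With the subsidy, sellers receive Ps = Pb + 7 for each unit, where Pb is the price buyers pay.
Supply in terms of Pb becomes xs = -517 + 6(Pb + 7) = -475 + 6Pb. Setting this equal to demand: 837.5 - 4.5Pb = -475 + 6Pb, so Pb = 125.
Sellers receive Ps = 125 + 7 = 132; x' = 837.5 − 4.5·125 = 275.
Buyers' price falls by P* − Pb = 129 − 125 = 4; sellers' price rises by Ps − P* = 132 − 129 = 3.
So producers capture 3/7 = 3/7 of each unit of subsidy.

Producer share = 3/7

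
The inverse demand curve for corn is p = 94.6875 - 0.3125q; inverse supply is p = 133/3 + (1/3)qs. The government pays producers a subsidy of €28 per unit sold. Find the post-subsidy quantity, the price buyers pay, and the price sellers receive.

Pre-subsidy: 94.6875 - 0.3125q = 133/3 + (1/3)q gives q* = 2417/31 and p* = 2180/31.
With the subsidy, sellers receive ps = pb + 28 for each unit, where pb is the price buyers pay.
On the curves, pb = 94.6875 - 0.3125q and ps = 133/3 + (1/3)q; the wedge ps − pb = 28 gives 133/3 + (1/3)q − (94.6875 - 0.3125q) = 28, so q' = 3761/31.
Then pb = 94.6875 − 0.3125·(3761/31) = 1760/31 and ps = 133/3 + (1/3)·(3761/31) = 2628/31.

q' = 3761/31; buyers pay 1760/31; sellers receive 2628/31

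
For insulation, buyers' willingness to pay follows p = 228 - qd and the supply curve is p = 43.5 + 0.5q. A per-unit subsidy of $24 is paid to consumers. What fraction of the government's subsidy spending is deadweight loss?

Pre-subsidy: 228 - q = 43.5 + 0.5q gives q* = 123 and p* = 105.
With the rebate, buyers effectively pay pb = ps − 24, where ps is the price sellers receive.
On the curves, pb = 228 - q and ps = 43.5 + 0.5q; the wedge ps − pb = 24 gives 43.5 + 0.5q − (228 - q) = 24, so q' = 139.
Then pb = 228 − 1·139 = 89 and ps = 43.5 + 0.5·139 = 113.
ΔCS = ½(123 + 139)(105 − 89) = 2096; ΔPS = ½(123 + 139)(113 − 105) = 1048.
Government spending = 24 × 139 = 3336.
DWL = ½ × 24 × (139 − 123) = 192; fraction = 192 / 3336 = 8/139.

DWL / government spending = 8/139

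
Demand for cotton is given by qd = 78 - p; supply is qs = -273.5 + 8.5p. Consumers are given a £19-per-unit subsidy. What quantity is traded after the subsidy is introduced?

q' = 58

Pre-subsidy: 78 - p = -273.5 + 8.5p gives p* = 37, q* = 41.
With the rebate, buyers effectively pay pb = ps − 19, where ps is the price sellers receive.
Demand in terms of ps becomes qd = 78 − 1(ps − 19) = 97 - ps. Setting this equal to supply: 97 - ps = -273.5 + 8.5ps, so ps = 39.
Buyers pay pb = 39 − 19 = 20; q' = -273.5 + 8.5·39 = 58.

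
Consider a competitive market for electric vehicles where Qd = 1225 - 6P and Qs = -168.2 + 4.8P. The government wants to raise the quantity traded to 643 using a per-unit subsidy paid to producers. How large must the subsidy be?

Required subsidy s = 72 per unit

At Q = 643, invert demand for the buyer price: Pb = (1225 − 643)/6 = 97; invert supply for the seller price: Ps = (643 − (-168.2))/4.8 = 169.
The subsidy must fill the gap: s = Ps − Pb = 169 − 97 = 72.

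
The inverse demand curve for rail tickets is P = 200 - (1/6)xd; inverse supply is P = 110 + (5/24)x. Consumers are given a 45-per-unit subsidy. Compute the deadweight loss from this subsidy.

Pre-subsidy: 200 - (1/6)x = 110 + (5/24)x gives x* = 240 and P* = 160.
With the rebate, buyers effectively pay Pb = Ps − 45, where Ps is the price sellers receive.
On the curves, Pb = 200 - (1/6)x and Ps = 110 + (5/24)x; the wedge Ps − Pb = 45 gives 110 + (5/24)x − (200 - (1/6)x) = 45, so x' = 360.
Then Pb = 200 − (1/6)·360 = 140 and Ps = 110 + (5/24)·360 = 185.
The subsidy expands output by 360 − 240 = 120 past the efficient level; on those units the gap between marginal cost and willingness to pay runs from 0 up to 45.
DWL = ½ × 45 × 120 = 2700.

Deadweight loss = 2700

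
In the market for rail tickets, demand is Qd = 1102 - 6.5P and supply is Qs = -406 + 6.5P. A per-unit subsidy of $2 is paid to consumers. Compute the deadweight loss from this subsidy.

Deadweight loss = $6.5

Pre-subsidy: 1102 - 6.5P = -406 + 6.5P gives P* = 116, Q* = 348.
With the rebate, buyers effectively pay Pb = Ps − 2, where Ps is the price sellers receive.
Demand in terms of Ps becomes Qd = 1102 − 6.5(Ps − 2) = 1115 - 6.5Ps. Setting this equal to supply: 1115 - 6.5Ps = -406 + 6.5Ps, so Ps = 117.
Buyers pay Pb = 117 − 2 = 115; Q' = -406 + 6.5·117 = 354.5.
The subsidy expands output by 354.5 − 348 = 6.5 past the efficient level; on those units the gap between marginal cost and willingness to pay runs from 0 up to 2.
DWL = ½ × 2 × 6.5 = 6.5.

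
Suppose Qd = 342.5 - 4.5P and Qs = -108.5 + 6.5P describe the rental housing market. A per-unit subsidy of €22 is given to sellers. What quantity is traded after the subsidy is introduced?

Q' = 216.5

Pre-subsidy: 342.5 - 4.5P = -108.5 + 6.5P gives P* = 41, Q* = 158.
With the subsidy, sellers receive Ps = Pb + 22 for each unit, where Pb is the price buyers pay.
Supply in terms of Pb becomes Qs = -108.5 + 6.5(Pb + 22) = 34.5 + 6.5Pb. Setting this equal to demand: 342.5 - 4.5Pb = 34.5 + 6.5Pb, so Pb = 28.
Sellers receive Ps = 28 + 22 = 50; Q' = 342.5 − 4.5·28 = 216.5.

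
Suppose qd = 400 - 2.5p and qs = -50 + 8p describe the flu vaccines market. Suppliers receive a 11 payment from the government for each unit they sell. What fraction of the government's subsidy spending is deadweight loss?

DWL / government spending = 22/659

Pre-subsidy: 400 - 2.5p = -50 + 8p gives p* = 300/7, q* = 2050/7.
With the subsidy, sellers receive ps = pb + 11 for each unit, where pb is the price buyers pay.
Supply in terms of pb becomes qs = -50 + 8(pb + 11) = 38 + 8pb. Setting this equal to demand: 400 - 2.5pb = 38 + 8pb, so pb = 724/21.
Sellers receive ps = 724/21 + 11 = 955/21; q' = 400 − 2.5·(724/21) = 6590/21.
ΔCS = ½(2050/7 + 6590/21)(300/7 − 724/21) = 22880/9; ΔPS = ½(2050/7 + 6590/21)(955/21 − 300/7) = 7150/9.
Government spending = 11 × 6590/21 = 72490/21.
DWL = ½ × 11 × (6590/21 − 2050/7) = 2420/21; fraction = (2420/21) / (72490/21) = 22/659.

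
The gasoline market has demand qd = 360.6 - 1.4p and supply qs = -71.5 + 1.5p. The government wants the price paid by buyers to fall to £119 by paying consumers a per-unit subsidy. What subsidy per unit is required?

At a buyer price of 119, quantity demanded is 360.6 − 1.4·119 = 194.
Sellers supply 194 only when they receive ps with -71.5 + 1.5·ps = 194, i.e. ps = 177.
s = ps − pb = 177 − 119 = 58.

Required subsidy s = £58 per unit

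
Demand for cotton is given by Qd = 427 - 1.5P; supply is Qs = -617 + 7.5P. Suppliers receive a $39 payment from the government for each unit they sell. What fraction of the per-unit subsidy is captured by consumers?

Consumer share = 5/6

Pre-subsidy: 427 - 1.5P = -617 + 7.5P gives P* = 116, Q* = 253.
With the subsidy, sellers receive Ps = Pb + 39 for each unit, where Pb is the price buyers pay.
Supply in terms of Pb becomes Qs = -617 + 7.5(Pb + 39) = -324.5 + 7.5Pb. Setting this equal to demand: 427 - 1.5Pb = -324.5 + 7.5Pb, so Pb = 83.5.
Sellers receive Ps = 83.5 + 39 = 122.5; Q' = 427 − 1.5·83.5 = 301.75.
Buyers' price falls by P* − Pb = 116 − 83.5 = 32.5; sellers' price rises by Ps − P* = 122.5 − 116 = 6.5.
So consumers capture 32.5/39 = 5/6 of each unit of subsidy.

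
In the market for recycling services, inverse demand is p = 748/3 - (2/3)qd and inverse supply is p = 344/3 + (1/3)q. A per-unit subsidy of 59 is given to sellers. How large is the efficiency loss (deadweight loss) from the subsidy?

Deadweight loss = 1740.5

Pre-subsidy: 748/3 - (2/3)q = 344/3 + (1/3)q gives q* = 404/3 and p* = 1436/9.
With the subsidy, sellers receive ps = pb + 59 for each unit, where pb is the price buyers pay.
On the curves, pb = 748/3 - (2/3)q and ps = 344/3 + (1/3)q; the wedge ps − pb = 59 gives 344/3 + (1/3)q − (748/3 - (2/3)q) = 59, so q' = 581/3.
Then pb = 748/3 − (2/3)·(581/3) = 1082/9 and ps = 344/3 + (1/3)·(581/3) = 1613/9.
The subsidy expands output by 581/3 − 404/3 = 59 past the efficient level; on those units the gap between marginal cost and willingness to pay runs from 0 up to 59.
DWL = ½ × 59 × 59 = 1740.5.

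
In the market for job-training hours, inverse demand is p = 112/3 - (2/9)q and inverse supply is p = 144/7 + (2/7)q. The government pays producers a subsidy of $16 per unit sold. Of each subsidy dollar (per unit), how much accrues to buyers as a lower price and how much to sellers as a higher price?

Pre-subsidy: 112/3 - (2/9)q = 144/7 + (2/7)q gives q* = 33 and p* = 30.
With the subsidy, sellers receive ps = pb + 16 for each unit, where pb is the price buyers pay.
On the curves, pb = 112/3 - (2/9)q and ps = 144/7 + (2/7)q; the wedge ps − pb = 16 gives 144/7 + (2/7)q − (112/3 - (2/9)q) = 16, so q' = 64.5.
Then pb = 112/3 − (2/9)·64.5 = 23 and ps = 144/7 + (2/7)·64.5 = 39.
Buyers' price falls by p* − pb = 30 − 23 = 7; sellers' price rises by ps − p* = 39 − 30 = 9.

Buyers gain $7 per unit; sellers gain $9 per unit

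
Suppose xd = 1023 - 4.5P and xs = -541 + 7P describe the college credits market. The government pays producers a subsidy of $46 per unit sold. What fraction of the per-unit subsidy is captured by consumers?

Pre-subsidy: 1023 - 4.5P = -541 + 7P gives P* = 136, x* = 411.
With the subsidy, sellers receive Ps = Pb + 46 for each unit, where Pb is the price buyers pay.
Supply in terms of Pb becomes xs = -541 + 7(Pb + 46) = -219 + 7Pb. Setting this equal to demand: 1023 - 4.5Pb = -219 + 7Pb, so Pb = 108.
Sellers receive Ps = 108 + 46 = 154; x' = 1023 − 4.5·108 = 537.
Buyers' price falls by P* − Pb = 136 − 108 = 28; sellers' price rises by Ps − P* = 154 − 136 = 18.
So consumers capture 28/46 = 14/23 of each unit of subsidy.

Consumer share = 14/23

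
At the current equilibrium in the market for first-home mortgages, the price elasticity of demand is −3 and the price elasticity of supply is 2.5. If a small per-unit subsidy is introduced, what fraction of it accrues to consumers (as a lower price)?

For a small subsidy around the equilibrium, the benefit split depends on the relative slopes, which at a point are proportional to the elasticities.
Buyer share = εs/(εs + |εd|) = 2.5/(2.5 + 3) = 5/11; seller share = |εd|/(εs + |εd|) = 6/11.

Consumer share = 5/11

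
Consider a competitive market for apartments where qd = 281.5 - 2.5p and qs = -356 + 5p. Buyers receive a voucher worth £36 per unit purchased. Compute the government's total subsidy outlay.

Government cost = £4644

Pre-subsidy: 281.5 - 2.5p = -356 + 5p gives p* = 85, q* = 69.
With the rebate, buyers effectively pay pb = ps − 36, where ps is the price sellers receive.
Demand in terms of ps becomes qd = 281.5 − 2.5(ps − 36) = 371.5 - 2.5ps. Setting this equal to supply: 371.5 - 2.5ps = -356 + 5ps, so ps = 97.
Buyers pay pb = 97 − 36 = 61; q' = -356 + 5·97 = 129.
Government outlay = subsidy × quantity = 36 × 129 = 4644.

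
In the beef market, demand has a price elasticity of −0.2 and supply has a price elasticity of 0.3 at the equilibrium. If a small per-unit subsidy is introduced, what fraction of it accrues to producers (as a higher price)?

For a small subsidy around the equilibrium, the benefit split depends on the relative slopes, which at a point are proportional to the elasticities.
Buyer share = εs/(εs + |εd|) = 0.3/(0.3 + 0.2) = 0.6; seller share = |εd|/(εs + |εd|) = 0.4.
So producers capture 0.4 of the subsidy.

Producer share = 0.4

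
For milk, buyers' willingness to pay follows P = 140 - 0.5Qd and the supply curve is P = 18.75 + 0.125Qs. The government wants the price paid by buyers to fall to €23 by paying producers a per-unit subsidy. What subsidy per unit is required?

At a buyer price of 23, quantity demanded is 280 − 2·23 = 234.
Sellers supply 234 only when they receive Ps = 18.75 + 0.125·234 = 48.
s = Ps − Pb = 48 − 23 = 25.

Required subsidy s = €25 per unit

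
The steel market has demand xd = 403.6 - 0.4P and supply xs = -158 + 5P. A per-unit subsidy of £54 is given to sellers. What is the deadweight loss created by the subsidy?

Pre-subsidy: 403.6 - 0.4P = -158 + 5P gives P* = 104, x* = 362.
With the subsidy, sellers receive Ps = Pb + 54 for each unit, where Pb is the price buyers pay.
Supply in terms of Pb becomes xs = -158 + 5(Pb + 54) = 112 + 5Pb. Setting this equal to demand: 403.6 - 0.4Pb = 112 + 5Pb, so Pb = 54.
Sellers receive Ps = 54 + 54 = 108; x' = 403.6 − 0.4·54 = 382.
The subsidy expands output by 382 − 362 = 20 past the efficient level; on those units the gap between marginal cost and willingness to pay runs from 0 up to 54.
DWL = ½ × 54 × 20 = 540.

Deadweight loss = £540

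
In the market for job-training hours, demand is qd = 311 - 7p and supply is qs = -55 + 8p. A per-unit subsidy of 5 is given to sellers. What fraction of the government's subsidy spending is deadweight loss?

Pre-subsidy: 311 - 7p = -55 + 8p gives p* = 24.4, q* = 140.2.
With the subsidy, sellers receive ps = pb + 5 for each unit, where pb is the price buyers pay.
Supply in terms of pb becomes qs = -55 + 8(pb + 5) = -15 + 8pb. Setting this equal to demand: 311 - 7pb = -15 + 8pb, so pb = 326/15.
Sellers receive ps = 326/15 + 5 = 401/15; q' = 311 − 7·(326/15) = 2383/15.
ΔCS = ½(140.2 + 2383/15)(24.4 − 326/15) = 17944/45; ΔPS = ½(140.2 + 2383/15)(401/15 − 24.4) = 15701/45.
Government spending = 5 × 2383/15 = 2383/3.
DWL = ½ × 5 × (2383/15 − 140.2) = 140/3; fraction = (140/3) / (2383/3) = 140/2383.

DWL / government spending = 140/2383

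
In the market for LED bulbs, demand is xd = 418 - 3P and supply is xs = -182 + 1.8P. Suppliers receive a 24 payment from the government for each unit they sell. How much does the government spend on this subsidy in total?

Pre-subsidy: 418 - 3P = -182 + 1.8P gives P* = 125, x* = 43.
With the subsidy, sellers receive Ps = Pb + 24 for each unit, where Pb is the price buyers pay.
Supply in terms of Pb becomes xs = -182 + 1.8(Pb + 24) = -138.8 + 1.8Pb. Setting this equal to demand: 418 - 3Pb = -138.8 + 1.8Pb, so Pb = 116.
Sellers receive Ps = 116 + 24 = 140; x' = 418 − 3·116 = 70.
Government outlay = subsidy × quantity = 24 × 70 = 1680.

Government cost = 1680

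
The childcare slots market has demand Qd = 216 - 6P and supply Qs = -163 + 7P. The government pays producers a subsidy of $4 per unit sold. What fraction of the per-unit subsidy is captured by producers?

Producer share = 6/13

Pre-subsidy: 216 - 6P = -163 + 7P gives P* = 379/13, Q* = 534/13.
With the subsidy, sellers receive Ps = Pb + 4 for each unit, where Pb is the price buyers pay.
Supply in terms of Pb becomes Qs = -163 + 7(Pb + 4) = -135 + 7Pb. Setting this equal to demand: 216 - 6Pb = -135 + 7Pb, so Pb = 27.
Sellers receive Ps = 27 + 4 = 31; Q' = 216 − 6·27 = 54.
Buyers' price falls by P* − Pb = 379/13 − 27 = 28/13; sellers' price rises by Ps − P* = 31 − 379/13 = 24/13.
So producers capture (24/13)/4 = 6/13 of each unit of subsidy.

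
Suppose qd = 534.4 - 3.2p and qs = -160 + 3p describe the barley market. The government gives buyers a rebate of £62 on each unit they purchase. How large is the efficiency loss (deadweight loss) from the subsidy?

Deadweight loss = £2976

Pre-subsidy: 534.4 - 3.2p = -160 + 3p gives p* = 112, q* = 176.
With the rebate, buyers effectively pay pb = ps − 62, where ps is the price sellers receive.
Demand in terms of ps becomes qd = 534.4 − 3.2(ps − 62) = 732.8 - 3.2ps. Setting this equal to supply: 732.8 - 3.2ps = -160 + 3ps, so ps = 144.
Buyers pay pb = 144 − 62 = 82; q' = -160 + 3·144 = 272.
The subsidy expands output by 272 − 176 = 96 past the efficient level; on those units the gap between marginal cost and willingness to pay runs from 0 up to 62.
DWL = ½ × 62 × 96 = 2976.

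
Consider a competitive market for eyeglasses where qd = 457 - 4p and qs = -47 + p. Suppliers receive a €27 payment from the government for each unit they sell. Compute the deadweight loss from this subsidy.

Deadweight loss = €291.6

Pre-subsidy: 457 - 4p = -47 + p gives p* = 100.8, q* = 53.8.
With the subsidy, sellers receive ps = pb + 27 for each unit, where pb is the price buyers pay.
Supply in terms of pb becomes qs = -47 + 1(pb + 27) = -20 + pb. Setting this equal to demand: 457 - 4pb = -20 + pb, so pb = 95.4.
Sellers receive ps = 95.4 + 27 = 122.4; q' = 457 − 4·95.4 = 75.4.
The subsidy expands output by 75.4 − 53.8 = 21.6 past the efficient level; on those units the gap between marginal cost and willingness to pay runs from 0 up to 27.
DWL = ½ × 27 × 21.6 = 291.6.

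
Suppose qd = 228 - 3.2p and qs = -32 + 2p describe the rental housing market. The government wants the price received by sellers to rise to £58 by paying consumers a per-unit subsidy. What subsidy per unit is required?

At a seller price of 58, quantity supplied is -32 + 2·58 = 84.
Buyers absorb 84 only when they pay pb with 228 − 3.2·pb = 84, i.e. pb = 45.
s = ps − pb = 58 − 45 = 13.

Required subsidy s = £13 per unit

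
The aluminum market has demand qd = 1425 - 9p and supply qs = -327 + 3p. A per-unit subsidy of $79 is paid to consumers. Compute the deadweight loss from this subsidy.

Deadweight loss = $7021.125

Pre-subsidy: 1425 - 9p = -327 + 3p gives p* = 146, q* = 111.
With the rebate, buyers effectively pay pb = ps − 79, where ps is the price sellers receive.
Demand in terms of ps becomes qd = 1425 − 9(ps − 79) = 2136 - 9ps. Setting this equal to supply: 2136 - 9ps = -327 + 3ps, so ps = 205.25.
Buyers pay pb = 205.25 − 79 = 126.25; q' = -327 + 3·205.25 = 288.75.
The subsidy expands output by 288.75 − 111 = 177.75 past the efficient level; on those units the gap between marginal cost and willingness to pay runs from 0 up to 79.
DWL = ½ × 79 × 177.75 = 7021.125.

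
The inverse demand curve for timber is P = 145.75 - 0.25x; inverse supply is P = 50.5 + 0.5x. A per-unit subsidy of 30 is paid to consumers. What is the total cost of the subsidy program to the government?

Pre-subsidy: 145.75 - 0.25x = 50.5 + 0.5x gives x* = 127 and P* = 114.
With the rebate, buyers effectively pay Pb = Ps − 30, where Ps is the price sellers receive.
On the curves, Pb = 145.75 - 0.25x and Ps = 50.5 + 0.5x; the wedge Ps − Pb = 30 gives 50.5 + 0.5x − (145.75 - 0.25x) = 30, so x' = 167.
Then Pb = 145.75 − 0.25·167 = 104 and Ps = 50.5 + 0.5·167 = 134.
Government outlay = subsidy × quantity = 30 × 167 = 5010.

Government cost = 5010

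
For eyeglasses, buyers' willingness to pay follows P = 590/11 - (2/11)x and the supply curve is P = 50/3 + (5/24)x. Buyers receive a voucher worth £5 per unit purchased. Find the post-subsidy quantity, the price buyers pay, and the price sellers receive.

x' = 11080/103; buyers pay 3510/103; sellers receive 4025/103

Pre-subsidy: 590/11 - (2/11)x = 50/3 + (5/24)x gives x* = 9760/103 and P* = 3750/103.
With the rebate, buyers effectively pay Pb = Ps − 5, where Ps is the price sellers receive.
On the curves, Pb = 590/11 - (2/11)x and Ps = 50/3 + (5/24)x; the wedge Ps − Pb = 5 gives 50/3 + (5/24)x − (590/11 - (2/11)x) = 5, so x' = 11080/103.
Then Pb = 590/11 − (2/11)·(11080/103) = 3510/103 and Ps = 50/3 + (5/24)·(11080/103) = 4025/103.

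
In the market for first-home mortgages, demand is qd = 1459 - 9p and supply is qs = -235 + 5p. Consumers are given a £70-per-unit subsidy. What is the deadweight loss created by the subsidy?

Deadweight loss = £7875

Pre-subsidy: 1459 - 9p = -235 + 5p gives p* = 121, q* = 370.
With the rebate, buyers effectively pay pb = ps − 70, where ps is the price sellers receive.
Demand in terms of ps becomes qd = 1459 − 9(ps − 70) = 2089 - 9ps. Setting this equal to supply: 2089 - 9ps = -235 + 5ps, so ps = 166.
Buyers pay pb = 166 − 70 = 96; q' = -235 + 5·166 = 595.
The subsidy expands output by 595 − 370 = 225 past the efficient level; on those units the gap between marginal cost and willingness to pay runs from 0 up to 70.
DWL = ½ × 70 × 225 = 7875.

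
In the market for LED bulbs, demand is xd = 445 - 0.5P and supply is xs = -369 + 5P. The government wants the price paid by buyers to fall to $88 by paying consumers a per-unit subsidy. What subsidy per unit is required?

At a buyer price of 88, quantity demanded is 445 − 0.5·88 = 401.
Sellers supply 401 only when they receive Ps with -369 + 5·Ps = 401, i.e. Ps = 154.
s = Ps − Pb = 154 − 88 = 66.

Required subsidy s = $66 per unit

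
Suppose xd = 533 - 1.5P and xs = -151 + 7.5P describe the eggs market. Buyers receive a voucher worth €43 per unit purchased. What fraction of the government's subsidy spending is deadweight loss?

Pre-subsidy: 533 - 1.5P = -151 + 7.5P gives P* = 76, x* = 419.
With the rebate, buyers effectively pay Pb = Ps − 43, where Ps is the price sellers receive.
Demand in terms of Ps becomes xd = 533 − 1.5(Ps − 43) = 597.5 - 1.5Ps. Setting this equal to supply: 597.5 - 1.5Ps = -151 + 7.5Ps, so Ps = 499/6.
Buyers pay Pb = 499/6 − 43 = 241/6; x' = -151 + 7.5·(499/6) = 472.75.
ΔCS = ½(419 + 472.75)(76 − 241/6) = 15977.1875; ΔPS = ½(419 + 472.75)(499/6 − 76) = 3195.4375.
Government spending = 43 × 472.75 = 20328.25.
DWL = ½ × 43 × (472.75 − 419) = 1155.625; fraction = 1155.625 / 20328.25 = 215/3782.

DWL / government spending = 215/3782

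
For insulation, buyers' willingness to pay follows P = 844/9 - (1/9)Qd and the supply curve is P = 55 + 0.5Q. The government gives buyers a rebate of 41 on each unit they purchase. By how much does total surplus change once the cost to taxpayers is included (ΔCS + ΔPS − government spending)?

Pre-subsidy: 844/9 - (1/9)Q = 55 + 0.5Q gives Q* = 698/11 and P* = 954/11.
With the rebate, buyers effectively pay Pb = Ps − 41, where Ps is the price sellers receive.
On the curves, Pb = 844/9 - (1/9)Q and Ps = 55 + 0.5Q; the wedge Ps − Pb = 41 gives 55 + 0.5Q − (844/9 - (1/9)Q) = 41, so Q' = 1436/11.
Then Pb = 844/9 − (1/9)·(1436/11) = 872/11 and Ps = 55 + 0.5·(1436/11) = 1323/11.
ΔCS = ½(698/11 + 1436/11)(954/11 − 872/11) = 7954/11; ΔPS = ½(698/11 + 1436/11)(1323/11 − 954/11) = 35793/11.
Government spending = 41 × 1436/11 = 58876/11.
Net change = 7954/11 + 35793/11 − 58876/11 = -15129/11. The loss equals the DWL triangle ½·41·738/11.

Net change in total surplus = -15129/11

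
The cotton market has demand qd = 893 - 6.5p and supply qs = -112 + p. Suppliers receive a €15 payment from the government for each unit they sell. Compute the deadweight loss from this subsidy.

Pre-subsidy: 893 - 6.5p = -112 + p gives p* = 134, q* = 22.
With the subsidy, sellers receive ps = pb + 15 for each unit, where pb is the price buyers pay.
Supply in terms of pb becomes qs = -112 + 1(pb + 15) = -97 + pb. Setting this equal to demand: 893 - 6.5pb = -97 + pb, so pb = 132.
Sellers receive ps = 132 + 15 = 147; q' = 893 − 6.5·132 = 35.
The subsidy expands output by 35 − 22 = 13 past the efficient level; on those units the gap between marginal cost and willingness to pay runs from 0 up to 15.
DWL = ½ × 15 × 13 = 97.5.

Deadweight loss = €97.5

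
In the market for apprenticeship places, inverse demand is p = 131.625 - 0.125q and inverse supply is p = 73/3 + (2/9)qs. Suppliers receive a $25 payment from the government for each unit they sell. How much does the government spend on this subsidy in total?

Government cost = $9525

Pre-subsidy: 131.625 - 0.125q = 73/3 + (2/9)q gives q* = 309 and p* = 93.
With the subsidy, sellers receive ps = pb + 25 for each unit, where pb is the price buyers pay.
On the curves, pb = 131.625 - 0.125q and ps = 73/3 + (2/9)q; the wedge ps − pb = 25 gives 73/3 + (2/9)q − (131.625 - 0.125q) = 25, so q' = 381.
Then pb = 131.625 − 0.125·381 = 84 and ps = 73/3 + (2/9)·381 = 109.
Government outlay = subsidy × quantity = 25 × 381 = 9525.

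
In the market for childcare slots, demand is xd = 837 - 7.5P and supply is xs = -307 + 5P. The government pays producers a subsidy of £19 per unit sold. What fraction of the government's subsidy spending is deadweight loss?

Pre-subsidy: 837 - 7.5P = -307 + 5P gives P* = 91.52, x* = 150.6.
With the subsidy, sellers receive Ps = Pb + 19 for each unit, where Pb is the price buyers pay.
Supply in terms of Pb becomes xs = -307 + 5(Pb + 19) = -212 + 5Pb. Setting this equal to demand: 837 - 7.5Pb = -212 + 5Pb, so Pb = 83.92.
Sellers receive Ps = 83.92 + 19 = 102.92; x' = 837 − 7.5·83.92 = 207.6.
ΔCS = ½(150.6 + 207.6)(91.52 − 83.92) = 1361.16; ΔPS = ½(150.6 + 207.6)(102.92 − 91.52) = 2041.74.
Government spending = 19 × 207.6 = 3944.4.
DWL = ½ × 19 × (207.6 − 150.6) = 541.5; fraction = 541.5 / 3944.4 = 95/692.

DWL / government spending = 95/692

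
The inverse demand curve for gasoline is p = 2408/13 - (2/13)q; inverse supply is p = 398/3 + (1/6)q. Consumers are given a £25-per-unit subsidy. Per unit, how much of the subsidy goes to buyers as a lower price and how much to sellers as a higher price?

Pre-subsidy: 2408/13 - (2/13)q = 398/3 + (1/6)q gives q* = 164 and p* = 160.
With the rebate, buyers effectively pay pb = ps − 25, where ps is the price sellers receive.
On the curves, pb = 2408/13 - (2/13)q and ps = 398/3 + (1/6)q; the wedge ps − pb = 25 gives 398/3 + (1/6)q − (2408/13 - (2/13)q) = 25, so q' = 242.
Then pb = 2408/13 − (2/13)·242 = 148 and ps = 398/3 + (1/6)·242 = 173.
Buyers' price falls by p* − pb = 160 − 148 = 12; sellers' price rises by ps − p* = 173 − 160 = 13.

Buyers gain £12 per unit; sellers gain £13 per unit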